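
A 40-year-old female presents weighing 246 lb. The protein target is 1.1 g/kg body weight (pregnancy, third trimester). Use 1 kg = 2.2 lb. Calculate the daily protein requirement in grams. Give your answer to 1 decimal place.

Weight in kg = 246 ÷ 2.2 = 111.8182 kg.
Protein = 1.1 g/kg × 111.8182 kg = 123 g/day.

123.0 g/day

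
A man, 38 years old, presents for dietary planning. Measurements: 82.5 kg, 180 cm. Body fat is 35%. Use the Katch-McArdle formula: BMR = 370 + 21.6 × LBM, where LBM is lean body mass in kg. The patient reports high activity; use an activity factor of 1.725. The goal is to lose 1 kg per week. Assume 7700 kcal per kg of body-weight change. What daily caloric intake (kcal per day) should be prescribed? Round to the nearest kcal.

LBM = 82.5 × (1 − 0.35) = 53.625 kg. Katch-McArdle: BMR = 370 + 21.6 × 53.625 = 1528.3 kcal/day.
TEE = 1528.3 × 1.725 = 2636.3175 kcal/day.
Required daily deficit = 1 × 7700 ÷ 7 = 1100 kcal/day.
Target intake = 2636.3175 − 1100 = 1536.3175 kcal/day.

1536 kcal per day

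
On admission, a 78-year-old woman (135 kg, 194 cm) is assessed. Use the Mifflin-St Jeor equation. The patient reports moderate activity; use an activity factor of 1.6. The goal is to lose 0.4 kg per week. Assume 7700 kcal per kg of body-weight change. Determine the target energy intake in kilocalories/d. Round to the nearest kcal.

Mifflin-St Jeor (female): BMR = 10(135) + 6.25(194) − 5(78) − 161 = 1350 + 1212.5 − 390 − 161 = 2011.5 kcal/day.
TEE = 2011.5 × 1.6 = 3218.4 kcal/day.
Required daily deficit = 0.4 × 7700 ÷ 7 = 440 kcal/day.
Target intake = 3218.4 − 440 = 2778.4 kcal/day.

2778 kilocalories/d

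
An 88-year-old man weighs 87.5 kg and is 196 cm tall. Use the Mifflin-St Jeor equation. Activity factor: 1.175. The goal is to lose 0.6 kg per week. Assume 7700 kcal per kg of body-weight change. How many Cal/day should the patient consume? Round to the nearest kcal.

1296 Cal/day

Mifflin-St Jeor (male): BMR = 10(87.5) + 6.25(196) − 5(88) + 5 = 875 + 1225 − 440 + 5 = 1665 kcal/day.
TEE = 1665 × 1.175 = 1956.375 kcal/day.
Required daily deficit = 0.6 × 7700 ÷ 7 = 660 kcal/day.
Target intake = 1956.375 − 660 = 1296.375 kcal/day.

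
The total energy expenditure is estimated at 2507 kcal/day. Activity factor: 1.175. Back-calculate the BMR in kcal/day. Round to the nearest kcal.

BMR = TEE ÷ activity factor = 2507 ÷ 1.175 = 2133.617 kcal/day.

2134 kcal/day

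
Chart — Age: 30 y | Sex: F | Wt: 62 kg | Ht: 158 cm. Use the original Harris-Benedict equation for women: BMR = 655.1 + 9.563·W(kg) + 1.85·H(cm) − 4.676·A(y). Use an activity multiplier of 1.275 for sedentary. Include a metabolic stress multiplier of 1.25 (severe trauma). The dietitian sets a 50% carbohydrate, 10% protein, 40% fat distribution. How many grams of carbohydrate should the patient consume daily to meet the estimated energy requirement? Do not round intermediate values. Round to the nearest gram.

Harris-Benedict: BMR = 655.1 + 9.563(62) + 1.85(158) − 4.676(30) = 1400.026 kcal/day.
TEE = 1400.026 × 1.275 = 1785.0332 kcal/day.
With stress factor 1.25: 1785.0332 × 1.25 = 2231.2914 kcal/day.
Carbohydrate energy = 50% × 2231.2914 = 1115.6457 kcal.
Carbohydrate = 1115.6457 ÷ 4 kcal/g = 278.9114 g.

279 g/day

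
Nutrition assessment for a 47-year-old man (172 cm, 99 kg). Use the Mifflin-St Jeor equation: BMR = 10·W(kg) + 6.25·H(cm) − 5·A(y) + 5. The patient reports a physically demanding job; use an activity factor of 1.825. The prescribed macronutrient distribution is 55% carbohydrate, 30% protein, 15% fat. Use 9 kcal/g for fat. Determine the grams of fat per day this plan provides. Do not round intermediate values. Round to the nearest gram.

Mifflin-St Jeor (male): BMR = 10(99) + 6.25(172) − 5(47) + 5 = 990 + 1075 − 235 + 5 = 1835 kcal/day.
TEE = 1835 × 1.825 = 3348.875 kcal/day.
Fat energy = 15% × 3348.875 = 502.3313 kcal.
Fat = 502.3313 ÷ 9 kcal/g = 55.8146 g.

56 g/day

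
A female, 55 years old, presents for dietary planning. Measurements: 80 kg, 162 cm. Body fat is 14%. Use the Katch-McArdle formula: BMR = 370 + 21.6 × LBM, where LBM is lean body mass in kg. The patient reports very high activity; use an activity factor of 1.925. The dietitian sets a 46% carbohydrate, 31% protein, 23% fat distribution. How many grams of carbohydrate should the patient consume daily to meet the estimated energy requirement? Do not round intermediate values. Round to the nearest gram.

411 g/day

LBM = 80 × (1 − 0.14) = 68.8 kg. Katch-McArdle: BMR = 370 + 21.6 × 68.8 = 1856.08 kcal/day.
TEE = 1856.08 × 1.925 = 3572.954 kcal/day.
Carbohydrate energy = 46% × 3572.954 = 1643.5588 kcal.
Carbohydrate = 1643.5588 ÷ 4 kcal/g = 410.8897 g.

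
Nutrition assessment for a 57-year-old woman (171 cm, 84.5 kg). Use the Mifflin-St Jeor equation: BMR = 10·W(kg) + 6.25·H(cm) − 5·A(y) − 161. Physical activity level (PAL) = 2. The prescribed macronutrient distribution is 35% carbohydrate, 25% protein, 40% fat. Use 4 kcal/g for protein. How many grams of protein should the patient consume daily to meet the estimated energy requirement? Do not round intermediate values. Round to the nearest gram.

Mifflin-St Jeor (female): BMR = 10(84.5) + 6.25(171) − 5(57) − 161 = 845 + 1068.75 − 285 − 161 = 1467.75 kcal/day.
TEE = 1467.75 × 2 = 2935.5 kcal/day.
Protein energy = 25% × 2935.5 = 733.875 kcal.
Protein = 733.875 ÷ 4 kcal/g = 183.4688 g.

183 g/day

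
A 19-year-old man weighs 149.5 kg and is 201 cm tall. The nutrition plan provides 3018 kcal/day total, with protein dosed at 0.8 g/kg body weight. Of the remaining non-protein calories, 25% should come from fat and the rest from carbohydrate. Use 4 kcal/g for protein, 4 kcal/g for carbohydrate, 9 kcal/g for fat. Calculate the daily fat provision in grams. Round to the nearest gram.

71 g/day

Protein = 0.8 × 149.5 = 119.6 g → 119.6 × 4 = 478.4 kcal.
Non-protein calories = 3018 − 478.4 = 2539.6 kcal.
Fat: 25% × 2539.6 = 634.9 kcal; carbohydrate: 1904.7 kcal.
Fat: 634.9 kcal ÷ 9 kcal/g = 70.5444 g.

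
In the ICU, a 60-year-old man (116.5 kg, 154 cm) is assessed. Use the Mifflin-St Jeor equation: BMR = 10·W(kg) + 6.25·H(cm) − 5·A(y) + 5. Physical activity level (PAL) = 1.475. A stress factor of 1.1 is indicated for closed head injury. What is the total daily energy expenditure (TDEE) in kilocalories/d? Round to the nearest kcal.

Mifflin-St Jeor (male): BMR = 10(116.5) + 6.25(154) − 5(60) + 5 = 1165 + 962.5 − 300 + 5 = 1832.5 kcal/day.
TEE = BMR × activity factor = 1832.5 × 1.475 = 2702.9375 kcal/day.
Apply stress factor: 2702.9375 × 1.1 = 2973.2313 kcal/day.

2973 kilocalories/d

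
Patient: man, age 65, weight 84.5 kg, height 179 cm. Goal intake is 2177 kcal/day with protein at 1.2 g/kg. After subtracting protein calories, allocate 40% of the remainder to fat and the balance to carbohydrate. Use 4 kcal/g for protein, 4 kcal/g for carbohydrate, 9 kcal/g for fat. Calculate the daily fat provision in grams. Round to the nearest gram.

Protein = 1.2 × 84.5 = 101.4 g → 101.4 × 4 = 405.6 kcal.
Non-protein calories = 2177 − 405.6 = 1771.4 kcal.
Fat: 40% × 1771.4 = 708.56 kcal; carbohydrate: 1062.84 kcal.
Fat: 708.56 kcal ÷ 9 kcal/g = 78.7289 g.

79 g/day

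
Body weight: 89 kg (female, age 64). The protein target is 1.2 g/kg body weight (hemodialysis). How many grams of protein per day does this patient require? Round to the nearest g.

107 g/day

Protein = 1.2 g/kg × 89 kg = 106.8 g/day.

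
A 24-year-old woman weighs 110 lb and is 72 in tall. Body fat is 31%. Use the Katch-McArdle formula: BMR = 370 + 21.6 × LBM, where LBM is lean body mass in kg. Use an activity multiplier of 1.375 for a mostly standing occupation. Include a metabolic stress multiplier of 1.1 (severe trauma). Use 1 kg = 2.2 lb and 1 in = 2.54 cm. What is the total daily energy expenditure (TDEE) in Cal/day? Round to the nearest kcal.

Convert to metric: weight = 110 ÷ 2.2 = 50 kg; height = 72 × 2.54 = 182.88 cm.
LBM = 50 × (1 − 0.31) = 34.5 kg. Katch-McArdle: BMR = 370 + 21.6 × 34.5 = 1115.2 kcal/day.
TEE = BMR × activity factor = 1115.2 × 1.375 = 1533.4 kcal/day.
Apply stress factor: 1533.4 × 1.1 = 1686.74 kcal/day.

1687 Cal/day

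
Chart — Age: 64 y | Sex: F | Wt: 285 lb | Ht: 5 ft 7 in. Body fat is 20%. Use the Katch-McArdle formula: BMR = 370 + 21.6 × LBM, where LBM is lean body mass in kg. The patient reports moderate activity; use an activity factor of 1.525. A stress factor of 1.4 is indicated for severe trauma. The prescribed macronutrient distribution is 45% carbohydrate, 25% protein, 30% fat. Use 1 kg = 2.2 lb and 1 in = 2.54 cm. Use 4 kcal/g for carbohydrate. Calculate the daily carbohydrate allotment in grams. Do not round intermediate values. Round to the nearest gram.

Convert to metric: weight = 285 ÷ 2.2 = 129.5455 kg; height = (5×12 + 7) × 2.54 = 67 × 2.54 = 170.18 cm.
LBM = 129.5455 × (1 − 0.2) = 103.6364 kg. Katch-McArdle: BMR = 370 + 21.6 × 103.6364 = 2608.5455 kcal/day.
TEE = 2608.5455 × 1.525 = 3978.0318 kcal/day.
With stress factor 1.4: 3978.0318 × 1.4 = 5569.2445 kcal/day.
Carbohydrate energy = 45% × 5569.2445 = 2506.16 kcal.
Carbohydrate = 2506.16 ÷ 4 kcal/g = 626.54 g.

627 g/day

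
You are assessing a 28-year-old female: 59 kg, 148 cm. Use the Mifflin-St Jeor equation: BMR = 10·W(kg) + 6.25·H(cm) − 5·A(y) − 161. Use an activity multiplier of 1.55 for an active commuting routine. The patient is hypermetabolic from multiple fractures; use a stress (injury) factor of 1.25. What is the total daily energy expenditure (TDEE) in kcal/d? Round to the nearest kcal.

Mifflin-St Jeor (female): BMR = 10(59) + 6.25(148) − 5(28) − 161 = 590 + 925 − 140 − 161 = 1214 kcal/day.
TEE = BMR × activity factor = 1214 × 1.55 = 1881.7 kcal/day.
Apply stress factor: 1881.7 × 1.25 = 2352.125 kcal/day.

2352 kcal/d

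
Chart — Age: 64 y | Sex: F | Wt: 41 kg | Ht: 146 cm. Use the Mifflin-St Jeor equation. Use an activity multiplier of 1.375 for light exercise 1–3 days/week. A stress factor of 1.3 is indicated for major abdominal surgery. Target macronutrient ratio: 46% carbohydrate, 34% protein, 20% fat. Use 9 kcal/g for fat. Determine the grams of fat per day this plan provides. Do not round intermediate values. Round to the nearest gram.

Mifflin-St Jeor (female): BMR = 10(41) + 6.25(146) − 5(64) − 161 = 410 + 912.5 − 320 − 161 = 841.5 kcal/day.
TEE = 841.5 × 1.375 = 1157.0625 kcal/day.
With stress factor 1.3: 1157.0625 × 1.3 = 1504.1813 kcal/day.
Fat energy = 20% × 1504.1813 = 300.8363 kcal.
Fat = 300.8363 ÷ 9 kcal/g = 33.4263 g.

33 g/day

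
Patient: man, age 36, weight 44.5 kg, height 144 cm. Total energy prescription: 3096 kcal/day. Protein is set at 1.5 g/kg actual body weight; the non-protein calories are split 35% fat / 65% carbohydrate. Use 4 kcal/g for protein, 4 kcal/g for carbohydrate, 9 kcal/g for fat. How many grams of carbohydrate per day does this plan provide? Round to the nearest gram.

Protein = 1.5 × 44.5 = 66.75 g → 66.75 × 4 = 267 kcal.
Non-protein calories = 3096 − 267 = 2829 kcal.
Fat: 35% × 2829 = 990.15 kcal; carbohydrate: 1838.85 kcal.
Carbohydrate: 1838.85 kcal ÷ 4 kcal/g = 459.7125 g.

460 g/day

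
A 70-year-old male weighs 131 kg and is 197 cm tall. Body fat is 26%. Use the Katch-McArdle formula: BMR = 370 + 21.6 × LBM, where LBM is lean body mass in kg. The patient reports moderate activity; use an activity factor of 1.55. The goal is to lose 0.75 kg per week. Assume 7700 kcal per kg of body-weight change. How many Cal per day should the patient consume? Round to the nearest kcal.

LBM = 131 × (1 − 0.26) = 96.94 kg. Katch-McArdle: BMR = 370 + 21.6 × 96.94 = 2463.904 kcal/day.
TEE = 2463.904 × 1.55 = 3819.0512 kcal/day.
Required daily deficit = 0.75 × 7700 ÷ 7 = 825 kcal/day.
Target intake = 3819.0512 − 825 = 2994.0512 kcal/day.

2994 Cal per day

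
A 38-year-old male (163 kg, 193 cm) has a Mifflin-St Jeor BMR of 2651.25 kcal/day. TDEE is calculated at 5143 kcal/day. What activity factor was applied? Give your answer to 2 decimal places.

Activity factor = TEE ÷ BMR = 5143 ÷ 2651.25 = 1.94.

1.94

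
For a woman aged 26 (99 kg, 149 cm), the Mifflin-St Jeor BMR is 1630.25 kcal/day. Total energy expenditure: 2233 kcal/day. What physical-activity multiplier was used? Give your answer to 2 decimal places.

1.37

Activity factor = TEE ÷ BMR = 2233 ÷ 1630.25 = 1.37.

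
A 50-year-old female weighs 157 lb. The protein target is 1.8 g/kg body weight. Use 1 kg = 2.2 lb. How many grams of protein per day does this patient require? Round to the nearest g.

Weight in kg = 157 ÷ 2.2 = 71.3636 kg.
Protein = 1.8 g/kg × 71.3636 kg = 128.4545 g/day.

128 g/day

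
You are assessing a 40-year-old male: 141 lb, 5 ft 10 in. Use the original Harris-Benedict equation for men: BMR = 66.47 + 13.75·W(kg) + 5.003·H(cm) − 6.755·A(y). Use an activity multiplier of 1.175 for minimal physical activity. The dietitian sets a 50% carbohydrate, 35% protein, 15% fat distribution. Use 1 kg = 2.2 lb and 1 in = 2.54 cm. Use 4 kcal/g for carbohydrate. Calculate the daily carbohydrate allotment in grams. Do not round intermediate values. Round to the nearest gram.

230 g/day

Convert to metric: weight = 141 ÷ 2.2 = 64.0909 kg; height = (5×12 + 10) × 2.54 = 70 × 2.54 = 177.8 cm.
Harris-Benedict: BMR = 66.47 + 13.75(64.0909) + 5.003(177.8) − 6.755(40) = 1567.0534 kcal/day.
TEE = 1567.0534 × 1.175 = 1841.2877 kcal/day.
Carbohydrate energy = 50% × 1841.2877 = 920.6439 kcal.
Carbohydrate = 920.6439 ÷ 4 kcal/g = 230.161 g.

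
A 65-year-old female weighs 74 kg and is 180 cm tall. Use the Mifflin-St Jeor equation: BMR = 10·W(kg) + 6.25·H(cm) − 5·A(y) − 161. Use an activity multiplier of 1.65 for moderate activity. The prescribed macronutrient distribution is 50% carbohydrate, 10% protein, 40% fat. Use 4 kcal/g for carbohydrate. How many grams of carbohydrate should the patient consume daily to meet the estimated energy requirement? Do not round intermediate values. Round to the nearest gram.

284 g/day

Mifflin-St Jeor (female): BMR = 10(74) + 6.25(180) − 5(65) − 161 = 740 + 1125 − 325 − 161 = 1379 kcal/day.
TEE = 1379 × 1.65 = 2275.35 kcal/day.
Carbohydrate energy = 50% × 2275.35 = 1137.675 kcal.
Carbohydrate = 1137.675 ÷ 4 kcal/g = 284.4188 g.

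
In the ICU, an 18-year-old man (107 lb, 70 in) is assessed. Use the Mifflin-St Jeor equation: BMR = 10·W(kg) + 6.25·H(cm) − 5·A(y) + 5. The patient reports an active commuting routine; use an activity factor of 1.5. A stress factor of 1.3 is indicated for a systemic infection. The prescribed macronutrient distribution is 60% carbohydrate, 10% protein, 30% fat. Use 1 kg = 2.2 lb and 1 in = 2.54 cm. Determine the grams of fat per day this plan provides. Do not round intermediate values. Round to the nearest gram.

98 g/day

Convert to metric: weight = 107 ÷ 2.2 = 48.6364 kg; height = 70 × 2.54 = 177.8 cm.
Mifflin-St Jeor (male): BMR = 10(48.6364) + 6.25(177.8) − 5(18) + 5 = 486.3636 + 1111.25 − 90 + 5 = 1512.6136 kcal/day.
TEE = 1512.6136 × 1.5 = 2268.9205 kcal/day.
With stress factor 1.3: 2268.9205 × 1.3 = 2949.5966 kcal/day.
Fat energy = 30% × 2949.5966 = 884.879 kcal.
Fat = 884.879 ÷ 9 kcal/g = 98.3199 g.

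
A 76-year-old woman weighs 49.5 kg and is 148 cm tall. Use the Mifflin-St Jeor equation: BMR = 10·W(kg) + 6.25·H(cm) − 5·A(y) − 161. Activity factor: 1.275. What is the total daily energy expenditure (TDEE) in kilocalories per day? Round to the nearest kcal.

1121 kilocalories per day

Mifflin-St Jeor (female): BMR = 10(49.5) + 6.25(148) − 5(76) − 161 = 495 + 925 − 380 − 161 = 879 kcal/day.
TEE = BMR × activity factor = 879 × 1.275 = 1120.725 kcal/day.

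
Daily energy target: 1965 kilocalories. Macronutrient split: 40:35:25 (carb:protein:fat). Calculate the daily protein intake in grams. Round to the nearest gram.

Protein energy = 35% × 1965 = 687.75 kcal.
At 4 kcal/g: 687.75 ÷ 4 = 171.9375 g.

172 g/day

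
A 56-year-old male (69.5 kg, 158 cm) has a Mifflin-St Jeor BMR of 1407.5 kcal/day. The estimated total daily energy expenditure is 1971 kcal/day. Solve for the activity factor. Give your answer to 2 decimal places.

Activity factor = TEE ÷ BMR = 1971 ÷ 1407.5 = 1.4.

1.40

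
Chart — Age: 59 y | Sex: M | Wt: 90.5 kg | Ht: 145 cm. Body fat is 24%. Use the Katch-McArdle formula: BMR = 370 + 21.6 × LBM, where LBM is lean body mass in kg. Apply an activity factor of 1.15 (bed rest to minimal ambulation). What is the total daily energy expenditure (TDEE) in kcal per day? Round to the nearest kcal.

2134 kcal per day

LBM = 90.5 × (1 − 0.24) = 68.78 kg. Katch-McArdle: BMR = 370 + 21.6 × 68.78 = 1855.648 kcal/day.
TEE = BMR × activity factor = 1855.648 × 1.15 = 2133.9952 kcal/day.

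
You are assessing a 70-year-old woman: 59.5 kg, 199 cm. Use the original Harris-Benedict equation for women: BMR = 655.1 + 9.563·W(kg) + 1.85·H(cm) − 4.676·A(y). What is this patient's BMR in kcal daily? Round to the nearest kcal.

Harris-Benedict: BMR = 655.1 + 9.563(59.5) + 1.85(199) − 4.676(70) = 1264.9285 kcal/day.

1265 kcal daily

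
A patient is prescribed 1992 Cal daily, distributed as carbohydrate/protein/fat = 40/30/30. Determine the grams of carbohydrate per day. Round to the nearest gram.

Carbohydrate energy = 40% × 1992 = 796.8 kcal.
At 4 kcal/g: 796.8 ÷ 4 = 199.2 g.

199 g/day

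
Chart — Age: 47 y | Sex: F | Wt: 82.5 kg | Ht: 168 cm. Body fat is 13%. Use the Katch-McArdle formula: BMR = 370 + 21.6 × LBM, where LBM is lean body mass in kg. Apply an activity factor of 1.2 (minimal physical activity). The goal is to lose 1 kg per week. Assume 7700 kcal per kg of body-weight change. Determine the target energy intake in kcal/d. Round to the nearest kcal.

1204 kcal/d

LBM = 82.5 × (1 − 0.13) = 71.775 kg. Katch-McArdle: BMR = 370 + 21.6 × 71.775 = 1920.34 kcal/day.
TEE = 1920.34 × 1.2 = 2304.408 kcal/day.
Required daily deficit = 1 × 7700 ÷ 7 = 1100 kcal/day.
Target intake = 2304.408 − 1100 = 1204.408 kcal/day.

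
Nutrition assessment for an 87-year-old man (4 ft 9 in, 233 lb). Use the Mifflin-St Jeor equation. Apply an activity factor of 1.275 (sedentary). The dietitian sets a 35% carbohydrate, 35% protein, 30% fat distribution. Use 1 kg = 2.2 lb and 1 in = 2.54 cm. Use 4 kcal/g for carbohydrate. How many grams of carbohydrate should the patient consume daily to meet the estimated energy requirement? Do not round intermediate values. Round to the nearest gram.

171 g/day

Convert to metric: weight = 233 ÷ 2.2 = 105.9091 kg; height = (4×12 + 9) × 2.54 = 57 × 2.54 = 144.78 cm.
Mifflin-St Jeor (male): BMR = 10(105.9091) + 6.25(144.78) − 5(87) + 5 = 1059.0909 + 904.875 − 435 + 5 = 1533.9659 kcal/day.
TEE = 1533.9659 × 1.275 = 1955.8065 kcal/day.
Carbohydrate energy = 35% × 1955.8065 = 684.5323 kcal.
Carbohydrate = 684.5323 ÷ 4 kcal/g = 171.1331 g.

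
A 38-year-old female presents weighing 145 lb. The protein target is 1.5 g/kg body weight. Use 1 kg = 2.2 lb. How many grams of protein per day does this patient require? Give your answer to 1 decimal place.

Weight in kg = 145 ÷ 2.2 = 65.9091 kg.
Protein = 1.5 g/kg × 65.9091 kg = 98.8636 g/day.

98.9 g/day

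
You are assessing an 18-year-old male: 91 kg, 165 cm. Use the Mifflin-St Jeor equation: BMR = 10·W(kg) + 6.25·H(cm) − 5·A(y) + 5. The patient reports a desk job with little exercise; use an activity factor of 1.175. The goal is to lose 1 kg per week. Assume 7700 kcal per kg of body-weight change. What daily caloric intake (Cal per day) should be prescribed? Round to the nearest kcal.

Mifflin-St Jeor (male): BMR = 10(91) + 6.25(165) − 5(18) + 5 = 910 + 1031.25 − 90 + 5 = 1856.25 kcal/day.
TEE = 1856.25 × 1.175 = 2181.0938 kcal/day.
Required daily deficit = 1 × 7700 ÷ 7 = 1100 kcal/day.
Target intake = 2181.0938 − 1100 = 1081.0938 kcal/day.

1081 Cal per day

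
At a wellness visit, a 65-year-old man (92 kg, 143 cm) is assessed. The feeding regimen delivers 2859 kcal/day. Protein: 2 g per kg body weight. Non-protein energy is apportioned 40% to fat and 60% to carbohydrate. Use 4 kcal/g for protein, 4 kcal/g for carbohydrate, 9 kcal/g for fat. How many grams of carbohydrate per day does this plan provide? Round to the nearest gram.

318 g/day

Protein = 2 × 92 = 184 g → 184 × 4 = 736 kcal.
Non-protein calories = 2859 − 736 = 2123 kcal.
Fat: 40% × 2123 = 849.2 kcal; carbohydrate: 1273.8 kcal.
Carbohydrate: 1273.8 kcal ÷ 4 kcal/g = 318.45 g.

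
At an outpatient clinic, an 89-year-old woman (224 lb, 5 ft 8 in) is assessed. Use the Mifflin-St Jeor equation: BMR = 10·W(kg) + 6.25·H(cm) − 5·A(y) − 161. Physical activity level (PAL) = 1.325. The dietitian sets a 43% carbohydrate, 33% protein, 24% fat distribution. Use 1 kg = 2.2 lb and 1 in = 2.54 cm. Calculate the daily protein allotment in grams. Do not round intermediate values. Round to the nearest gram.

163 g/day

Convert to metric: weight = 224 ÷ 2.2 = 101.8182 kg; height = (5×12 + 8) × 2.54 = 68 × 2.54 = 172.72 cm.
Mifflin-St Jeor (female): BMR = 10(101.8182) + 6.25(172.72) − 5(89) − 161 = 1018.1818 + 1079.5 − 445 − 161 = 1491.6818 kcal/day.
TEE = 1491.6818 × 1.325 = 1976.4784 kcal/day.
Protein energy = 33% × 1976.4784 = 652.2379 kcal.
Protein = 652.2379 ÷ 4 kcal/g = 163.0595 g.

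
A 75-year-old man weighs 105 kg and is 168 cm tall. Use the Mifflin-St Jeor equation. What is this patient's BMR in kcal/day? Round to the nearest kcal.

1730 kcal/day

Mifflin-St Jeor (male): BMR = 10(105) + 6.25(168) − 5(75) + 5 = 1050 + 1050 − 375 + 5 = 1730 kcal/day.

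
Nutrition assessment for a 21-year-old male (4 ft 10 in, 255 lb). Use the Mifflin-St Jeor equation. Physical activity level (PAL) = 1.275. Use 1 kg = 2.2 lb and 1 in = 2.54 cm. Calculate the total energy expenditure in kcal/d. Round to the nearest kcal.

2524 kcal/d

Convert to metric: weight = 255 ÷ 2.2 = 115.9091 kg; height = (4×12 + 10) × 2.54 = 58 × 2.54 = 147.32 cm.
Mifflin-St Jeor (male): BMR = 10(115.9091) + 6.25(147.32) − 5(21) + 5 = 1159.0909 + 920.75 − 105 + 5 = 1979.8409 kcal/day.
TEE = BMR × activity factor = 1979.8409 × 1.275 = 2524.2972 kcal/day.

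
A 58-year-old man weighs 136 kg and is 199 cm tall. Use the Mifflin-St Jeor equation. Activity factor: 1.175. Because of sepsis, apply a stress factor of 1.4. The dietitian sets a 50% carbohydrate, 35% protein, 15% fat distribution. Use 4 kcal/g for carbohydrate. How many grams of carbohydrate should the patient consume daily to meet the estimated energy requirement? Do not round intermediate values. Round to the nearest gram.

Mifflin-St Jeor (male): BMR = 10(136) + 6.25(199) − 5(58) + 5 = 1360 + 1243.75 − 290 + 5 = 2318.75 kcal/day.
TEE = 2318.75 × 1.175 = 2724.5313 kcal/day.
With stress factor 1.4: 2724.5313 × 1.4 = 3814.3438 kcal/day.
Carbohydrate energy = 50% × 3814.3438 = 1907.1719 kcal.
Carbohydrate = 1907.1719 ÷ 4 kcal/g = 476.793 g.

477 g/day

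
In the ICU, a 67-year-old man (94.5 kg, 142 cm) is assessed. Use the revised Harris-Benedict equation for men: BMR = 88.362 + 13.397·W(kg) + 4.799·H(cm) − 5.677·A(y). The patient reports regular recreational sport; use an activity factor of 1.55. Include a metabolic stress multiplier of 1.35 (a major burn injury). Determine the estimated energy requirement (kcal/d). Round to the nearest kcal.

Harris-Benedict: BMR = 88.362 + 13.397(94.5) + 4.799(142) − 5.677(67) = 1655.4775 kcal/day.
TEE = BMR × activity factor = 1655.4775 × 1.55 = 2565.9901 kcal/day.
Apply stress factor: 2565.9901 × 1.35 = 3464.0867 kcal/day.

3464 kcal/d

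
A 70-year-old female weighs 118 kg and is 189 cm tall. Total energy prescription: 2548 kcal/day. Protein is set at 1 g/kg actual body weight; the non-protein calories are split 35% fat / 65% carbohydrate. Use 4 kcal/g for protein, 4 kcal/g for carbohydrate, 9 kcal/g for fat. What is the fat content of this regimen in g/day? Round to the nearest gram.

Protein = 1 × 118 = 118 g → 118 × 4 = 472 kcal.
Non-protein calories = 2548 − 472 = 2076 kcal.
Fat: 35% × 2076 = 726.6 kcal; carbohydrate: 1349.4 kcal.
Fat: 726.6 kcal ÷ 9 kcal/g = 80.7333 g.

81 g/day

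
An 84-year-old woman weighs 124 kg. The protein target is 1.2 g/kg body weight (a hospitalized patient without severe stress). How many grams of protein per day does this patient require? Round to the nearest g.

149 g/day

Protein = 1.2 g/kg × 124 kg = 148.8 g/day.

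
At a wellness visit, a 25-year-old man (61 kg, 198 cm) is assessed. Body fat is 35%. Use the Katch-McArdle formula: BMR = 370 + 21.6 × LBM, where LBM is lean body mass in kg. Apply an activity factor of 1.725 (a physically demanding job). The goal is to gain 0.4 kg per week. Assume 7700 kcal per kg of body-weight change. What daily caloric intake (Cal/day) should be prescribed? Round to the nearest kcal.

2556 Cal/day

LBM = 61 × (1 − 0.35) = 39.65 kg. Katch-McArdle: BMR = 370 + 21.6 × 39.65 = 1226.44 kcal/day.
TEE = 1226.44 × 1.725 = 2115.609 kcal/day.
Required daily surplus = 0.4 × 7700 ÷ 7 = 440 kcal/day.
Target intake = 2115.609 + 440 = 2555.609 kcal/day.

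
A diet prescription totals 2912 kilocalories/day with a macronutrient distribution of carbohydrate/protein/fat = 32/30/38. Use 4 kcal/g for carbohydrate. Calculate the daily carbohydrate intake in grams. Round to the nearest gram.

233 g/day

Carbohydrate energy = 32% × 2912 = 931.84 kcal.
At 4 kcal/g: 931.84 ÷ 4 = 232.96 g.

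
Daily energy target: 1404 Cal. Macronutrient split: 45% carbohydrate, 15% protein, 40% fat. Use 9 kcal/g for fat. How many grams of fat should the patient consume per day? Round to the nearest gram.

62 g/day

Fat energy = 40% × 1404 = 561.6 kcal.
At 9 kcal/g: 561.6 ÷ 9 = 62.4 g.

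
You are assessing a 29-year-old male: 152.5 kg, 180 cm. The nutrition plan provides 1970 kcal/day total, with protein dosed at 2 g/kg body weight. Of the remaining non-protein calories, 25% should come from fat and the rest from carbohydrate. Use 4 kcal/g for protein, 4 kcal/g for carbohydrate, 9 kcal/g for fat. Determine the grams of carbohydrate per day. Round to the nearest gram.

141 g/day

Protein = 2 × 152.5 = 305 g → 305 × 4 = 1220 kcal.
Non-protein calories = 1970 − 1220 = 750 kcal.
Fat: 25% × 750 = 187.5 kcal; carbohydrate: 562.5 kcal.
Carbohydrate: 562.5 kcal ÷ 4 kcal/g = 140.625 g.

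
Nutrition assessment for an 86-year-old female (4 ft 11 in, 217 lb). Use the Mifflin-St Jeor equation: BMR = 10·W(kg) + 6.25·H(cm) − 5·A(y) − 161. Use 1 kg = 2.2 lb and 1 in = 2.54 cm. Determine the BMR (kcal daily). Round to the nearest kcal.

Convert to metric: weight = 217 ÷ 2.2 = 98.6364 kg; height = (4×12 + 11) × 2.54 = 59 × 2.54 = 149.86 cm.
Mifflin-St Jeor (female): BMR = 10(98.6364) + 6.25(149.86) − 5(86) − 161 = 986.3636 + 936.625 − 430 − 161 = 1331.9886 kcal/day.

1332 kcal daily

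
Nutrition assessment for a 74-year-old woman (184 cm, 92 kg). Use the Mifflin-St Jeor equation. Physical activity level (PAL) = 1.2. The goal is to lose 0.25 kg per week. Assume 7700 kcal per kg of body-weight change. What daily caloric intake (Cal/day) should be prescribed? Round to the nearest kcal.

Mifflin-St Jeor (female): BMR = 10(92) + 6.25(184) − 5(74) − 161 = 920 + 1150 − 370 − 161 = 1539 kcal/day.
TEE = 1539 × 1.2 = 1846.8 kcal/day.
Required daily deficit = 0.25 × 7700 ÷ 7 = 275 kcal/day.
Target intake = 1846.8 − 275 = 1571.8 kcal/day.

1572 Cal/day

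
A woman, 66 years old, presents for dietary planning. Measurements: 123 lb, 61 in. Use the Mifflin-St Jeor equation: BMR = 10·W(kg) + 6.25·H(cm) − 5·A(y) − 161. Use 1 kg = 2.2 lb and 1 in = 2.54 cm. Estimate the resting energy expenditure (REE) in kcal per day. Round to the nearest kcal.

1036 kcal per day

Convert to metric: weight = 123 ÷ 2.2 = 55.9091 kg; height = 61 × 2.54 = 154.94 cm.
Mifflin-St Jeor (female): BMR = 10(55.9091) + 6.25(154.94) − 5(66) − 161 = 559.0909 + 968.375 − 330 − 161 = 1036.4659 kcal/day.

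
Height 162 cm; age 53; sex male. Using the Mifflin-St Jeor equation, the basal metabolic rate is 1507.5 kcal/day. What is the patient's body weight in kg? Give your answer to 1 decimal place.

75.5 kg

1507.5 = 10·W + 6.25(162) − 5(53) + 5
10·W = 1507.5 − 752.5 = 755, so W = 75.5 kg.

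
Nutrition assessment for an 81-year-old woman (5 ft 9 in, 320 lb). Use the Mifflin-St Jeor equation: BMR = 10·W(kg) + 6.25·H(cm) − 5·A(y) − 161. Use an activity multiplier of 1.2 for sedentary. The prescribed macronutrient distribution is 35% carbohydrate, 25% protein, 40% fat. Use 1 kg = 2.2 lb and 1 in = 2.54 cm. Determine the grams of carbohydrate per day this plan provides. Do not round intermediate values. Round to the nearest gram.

Convert to metric: weight = 320 ÷ 2.2 = 145.4545 kg; height = (5×12 + 9) × 2.54 = 69 × 2.54 = 175.26 cm.
Mifflin-St Jeor (female): BMR = 10(145.4545) + 6.25(175.26) − 5(81) − 161 = 1454.5455 + 1095.375 − 405 − 161 = 1983.9205 kcal/day.
TEE = 1983.9205 × 1.2 = 2380.7045 kcal/day.
Carbohydrate energy = 35% × 2380.7045 = 833.2466 kcal.
Carbohydrate = 833.2466 ÷ 4 kcal/g = 208.3116 g.

208 g/day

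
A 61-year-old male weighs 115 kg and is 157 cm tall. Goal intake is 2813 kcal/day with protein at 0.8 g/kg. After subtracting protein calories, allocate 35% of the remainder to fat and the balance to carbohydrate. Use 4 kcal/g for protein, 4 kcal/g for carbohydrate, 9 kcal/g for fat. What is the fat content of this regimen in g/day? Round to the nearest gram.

95 g/day

Protein = 0.8 × 115 = 92 g → 92 × 4 = 368 kcal.
Non-protein calories = 2813 − 368 = 2445 kcal.
Fat: 35% × 2445 = 855.75 kcal; carbohydrate: 1589.25 kcal.
Fat: 855.75 kcal ÷ 9 kcal/g = 95.0833 g.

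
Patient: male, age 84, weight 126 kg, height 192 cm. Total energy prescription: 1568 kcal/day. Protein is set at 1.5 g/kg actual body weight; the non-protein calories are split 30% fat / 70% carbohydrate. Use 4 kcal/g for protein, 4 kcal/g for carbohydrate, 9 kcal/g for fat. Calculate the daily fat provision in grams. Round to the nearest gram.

27 g/day

Protein = 1.5 × 126 = 189 g → 189 × 4 = 756 kcal.
Non-protein calories = 1568 − 756 = 812 kcal.
Fat: 30% × 812 = 243.6 kcal; carbohydrate: 568.4 kcal.
Fat: 243.6 kcal ÷ 9 kcal/g = 27.0667 g.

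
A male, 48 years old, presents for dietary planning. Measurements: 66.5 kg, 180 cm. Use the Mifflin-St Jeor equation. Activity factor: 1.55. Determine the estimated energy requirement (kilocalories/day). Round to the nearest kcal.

Mifflin-St Jeor (male): BMR = 10(66.5) + 6.25(180) − 5(48) + 5 = 665 + 1125 − 240 + 5 = 1555 kcal/day.
TEE = BMR × activity factor = 1555 × 1.55 = 2410.25 kcal/day.

2410 kilocalories/day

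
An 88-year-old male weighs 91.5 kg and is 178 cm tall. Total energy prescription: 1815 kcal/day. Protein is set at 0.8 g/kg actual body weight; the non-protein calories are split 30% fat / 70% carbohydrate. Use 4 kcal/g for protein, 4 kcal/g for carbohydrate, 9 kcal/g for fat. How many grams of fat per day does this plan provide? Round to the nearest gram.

51 g/day

Protein = 0.8 × 91.5 = 73.2 g → 73.2 × 4 = 292.8 kcal.
Non-protein calories = 1815 − 292.8 = 1522.2 kcal.
Fat: 30% × 1522.2 = 456.66 kcal; carbohydrate: 1065.54 kcal.
Fat: 456.66 kcal ÷ 9 kcal/g = 50.74 g.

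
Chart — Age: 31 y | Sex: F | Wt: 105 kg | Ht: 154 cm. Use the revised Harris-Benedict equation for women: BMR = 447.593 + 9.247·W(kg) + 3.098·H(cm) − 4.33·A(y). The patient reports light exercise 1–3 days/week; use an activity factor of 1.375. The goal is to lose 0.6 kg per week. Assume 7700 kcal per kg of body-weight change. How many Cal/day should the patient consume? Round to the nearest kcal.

Harris-Benedict: BMR = 447.593 + 9.247(105) + 3.098(154) − 4.33(31) = 1761.39 kcal/day.
TEE = 1761.39 × 1.375 = 2421.9113 kcal/day.
Required daily deficit = 0.6 × 7700 ÷ 7 = 660 kcal/day.
Target intake = 2421.9113 − 660 = 1761.9113 kcal/day.

1762 Cal/day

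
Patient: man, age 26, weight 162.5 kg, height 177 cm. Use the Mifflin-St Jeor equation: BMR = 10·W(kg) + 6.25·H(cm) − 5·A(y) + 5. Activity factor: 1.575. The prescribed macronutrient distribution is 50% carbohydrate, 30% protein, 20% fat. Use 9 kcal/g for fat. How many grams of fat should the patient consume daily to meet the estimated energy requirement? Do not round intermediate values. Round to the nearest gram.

91 g/day

Mifflin-St Jeor (male): BMR = 10(162.5) + 6.25(177) − 5(26) + 5 = 1625 + 1106.25 − 130 + 5 = 2606.25 kcal/day.
TEE = 2606.25 × 1.575 = 4104.8438 kcal/day.
Fat energy = 20% × 4104.8438 = 820.9688 kcal.
Fat = 820.9688 ÷ 9 kcal/g = 91.2188 g.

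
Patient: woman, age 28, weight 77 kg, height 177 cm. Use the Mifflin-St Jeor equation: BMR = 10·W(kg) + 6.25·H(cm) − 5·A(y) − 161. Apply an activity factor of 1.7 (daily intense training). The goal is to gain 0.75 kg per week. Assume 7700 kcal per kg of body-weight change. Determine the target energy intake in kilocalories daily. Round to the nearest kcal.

Mifflin-St Jeor (female): BMR = 10(77) + 6.25(177) − 5(28) − 161 = 770 + 1106.25 − 140 − 161 = 1575.25 kcal/day.
TEE = 1575.25 × 1.7 = 2677.925 kcal/day.
Required daily surplus = 0.75 × 7700 ÷ 7 = 825 kcal/day.
Target intake = 2677.925 + 825 = 3502.925 kcal/day.

3503 kilocalories daily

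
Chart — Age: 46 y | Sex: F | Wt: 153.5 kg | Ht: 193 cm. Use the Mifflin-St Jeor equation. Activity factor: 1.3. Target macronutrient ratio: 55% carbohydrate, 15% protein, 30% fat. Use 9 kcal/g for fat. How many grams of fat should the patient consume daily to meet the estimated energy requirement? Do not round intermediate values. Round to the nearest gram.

102 g/day

Mifflin-St Jeor (female): BMR = 10(153.5) + 6.25(193) − 5(46) − 161 = 1535 + 1206.25 − 230 − 161 = 2350.25 kcal/day.
TEE = 2350.25 × 1.3 = 3055.325 kcal/day.
Fat energy = 30% × 3055.325 = 916.5975 kcal.
Fat = 916.5975 ÷ 9 kcal/g = 101.8442 g.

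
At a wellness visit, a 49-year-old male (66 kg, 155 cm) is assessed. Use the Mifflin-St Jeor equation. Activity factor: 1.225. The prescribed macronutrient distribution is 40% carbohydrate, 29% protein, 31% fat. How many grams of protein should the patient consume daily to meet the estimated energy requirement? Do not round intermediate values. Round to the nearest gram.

123 g/day

Mifflin-St Jeor (male): BMR = 10(66) + 6.25(155) − 5(49) + 5 = 660 + 968.75 − 245 + 5 = 1388.75 kcal/day.
TEE = 1388.75 × 1.225 = 1701.2188 kcal/day.
Protein energy = 29% × 1701.2188 = 493.3534 kcal.
Protein = 493.3534 ÷ 4 kcal/g = 123.3384 g.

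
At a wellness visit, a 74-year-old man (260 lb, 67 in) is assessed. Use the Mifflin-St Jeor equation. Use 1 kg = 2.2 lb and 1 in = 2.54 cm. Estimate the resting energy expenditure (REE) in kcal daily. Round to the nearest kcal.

Convert to metric: weight = 260 ÷ 2.2 = 118.1818 kg; height = 67 × 2.54 = 170.18 cm.
Mifflin-St Jeor (male): BMR = 10(118.1818) + 6.25(170.18) − 5(74) + 5 = 1181.8182 + 1063.625 − 370 + 5 = 1880.4432 kcal/day.

1880 kcal daily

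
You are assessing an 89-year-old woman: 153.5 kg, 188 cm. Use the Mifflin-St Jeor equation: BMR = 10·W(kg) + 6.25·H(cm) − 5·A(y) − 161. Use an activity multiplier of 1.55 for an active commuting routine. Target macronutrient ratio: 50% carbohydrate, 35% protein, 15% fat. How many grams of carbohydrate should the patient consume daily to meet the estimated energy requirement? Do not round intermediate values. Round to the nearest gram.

Mifflin-St Jeor (female): BMR = 10(153.5) + 6.25(188) − 5(89) − 161 = 1535 + 1175 − 445 − 161 = 2104 kcal/day.
TEE = 2104 × 1.55 = 3261.2 kcal/day.
Carbohydrate energy = 50% × 3261.2 = 1630.6 kcal.
Carbohydrate = 1630.6 ÷ 4 kcal/g = 407.65 g.

408 g/day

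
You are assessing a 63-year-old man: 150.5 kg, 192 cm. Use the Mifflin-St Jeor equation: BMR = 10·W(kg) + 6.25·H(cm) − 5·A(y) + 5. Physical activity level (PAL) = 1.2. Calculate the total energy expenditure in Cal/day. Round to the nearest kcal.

2874 Cal/day

Mifflin-St Jeor (male): BMR = 10(150.5) + 6.25(192) − 5(63) + 5 = 1505 + 1200 − 315 + 5 = 2395 kcal/day.
TEE = BMR × activity factor = 2395 × 1.2 = 2874 kcal/day.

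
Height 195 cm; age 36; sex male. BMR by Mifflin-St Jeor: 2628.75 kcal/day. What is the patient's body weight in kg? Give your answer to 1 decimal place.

158.5 kg

2628.75 = 10·W + 6.25(195) − 5(36) + 5
10·W = 2628.75 − 1043.75 = 1585, so W = 158.5 kg.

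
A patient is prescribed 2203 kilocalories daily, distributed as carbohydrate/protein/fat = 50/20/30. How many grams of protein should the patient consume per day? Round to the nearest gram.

Protein energy = 20% × 2203 = 440.6 kcal.
At 4 kcal/g: 440.6 ÷ 4 = 110.15 g.

110 g/day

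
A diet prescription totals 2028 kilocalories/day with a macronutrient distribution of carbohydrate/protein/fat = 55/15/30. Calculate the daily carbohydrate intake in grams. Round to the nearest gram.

Carbohydrate energy = 55% × 2028 = 1115.4 kcal.
At 4 kcal/g: 1115.4 ÷ 4 = 278.85 g.

279 g/day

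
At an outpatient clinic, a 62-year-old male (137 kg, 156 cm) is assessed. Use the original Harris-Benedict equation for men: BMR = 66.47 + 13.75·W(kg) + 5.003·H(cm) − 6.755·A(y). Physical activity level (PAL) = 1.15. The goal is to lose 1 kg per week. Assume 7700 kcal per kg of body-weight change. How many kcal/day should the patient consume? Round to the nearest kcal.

1559 kcal/day

Harris-Benedict: BMR = 66.47 + 13.75(137) + 5.003(156) − 6.755(62) = 2311.878 kcal/day.
TEE = 2311.878 × 1.15 = 2658.6597 kcal/day.
Required daily deficit = 1 × 7700 ÷ 7 = 1100 kcal/day.
Target intake = 2658.6597 − 1100 = 1558.6597 kcal/day.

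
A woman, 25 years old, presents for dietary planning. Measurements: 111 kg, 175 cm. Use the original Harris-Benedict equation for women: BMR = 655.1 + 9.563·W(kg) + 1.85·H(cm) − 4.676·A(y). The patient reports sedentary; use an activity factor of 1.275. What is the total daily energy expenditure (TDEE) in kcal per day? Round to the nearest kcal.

Harris-Benedict: BMR = 655.1 + 9.563(111) + 1.85(175) − 4.676(25) = 1923.443 kcal/day.
TEE = BMR × activity factor = 1923.443 × 1.275 = 2452.3898 kcal/day.

2452 kcal per day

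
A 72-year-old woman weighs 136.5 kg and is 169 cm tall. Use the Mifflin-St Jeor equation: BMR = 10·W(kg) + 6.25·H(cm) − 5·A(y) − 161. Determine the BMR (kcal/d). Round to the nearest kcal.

Mifflin-St Jeor (female): BMR = 10(136.5) + 6.25(169) − 5(72) − 161 = 1365 + 1056.25 − 360 − 161 = 1900.25 kcal/day.

1900 kcal/d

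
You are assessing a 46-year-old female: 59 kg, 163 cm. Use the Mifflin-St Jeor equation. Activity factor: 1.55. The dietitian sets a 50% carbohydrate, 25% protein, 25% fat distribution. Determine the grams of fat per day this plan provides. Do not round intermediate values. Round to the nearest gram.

Mifflin-St Jeor (female): BMR = 10(59) + 6.25(163) − 5(46) − 161 = 590 + 1018.75 − 230 − 161 = 1217.75 kcal/day.
TEE = 1217.75 × 1.55 = 1887.5125 kcal/day.
Fat energy = 25% × 1887.5125 = 471.8781 kcal.
Fat = 471.8781 ÷ 9 kcal/g = 52.4309 g.

52 g/day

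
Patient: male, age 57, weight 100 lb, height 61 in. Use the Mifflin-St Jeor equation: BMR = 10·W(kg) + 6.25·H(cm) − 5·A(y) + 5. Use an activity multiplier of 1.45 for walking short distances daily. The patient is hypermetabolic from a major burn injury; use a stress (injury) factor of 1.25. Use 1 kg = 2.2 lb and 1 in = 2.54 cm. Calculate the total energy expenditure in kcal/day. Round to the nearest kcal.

Convert to metric: weight = 100 ÷ 2.2 = 45.4545 kg; height = 61 × 2.54 = 154.94 cm.
Mifflin-St Jeor (male): BMR = 10(45.4545) + 6.25(154.94) − 5(57) + 5 = 454.5455 + 968.375 − 285 + 5 = 1142.9205 kcal/day.
TEE = BMR × activity factor = 1142.9205 × 1.45 = 1657.2347 kcal/day.
Apply stress factor: 1657.2347 × 1.25 = 2071.5433 kcal/day.

2072 kcal/day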